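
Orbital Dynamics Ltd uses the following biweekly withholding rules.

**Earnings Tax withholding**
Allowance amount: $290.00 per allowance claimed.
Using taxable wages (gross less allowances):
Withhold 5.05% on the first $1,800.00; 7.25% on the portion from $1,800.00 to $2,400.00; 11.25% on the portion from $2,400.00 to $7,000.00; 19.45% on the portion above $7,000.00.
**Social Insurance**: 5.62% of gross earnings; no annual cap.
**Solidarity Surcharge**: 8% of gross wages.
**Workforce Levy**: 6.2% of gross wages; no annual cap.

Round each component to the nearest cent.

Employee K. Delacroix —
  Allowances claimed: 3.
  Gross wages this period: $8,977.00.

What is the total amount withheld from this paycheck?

$2,646.45

Earnings Tax: taxable = $8,977.00 − 3×$290.00 = $8,107.00
  $651.90 + 19.45% × ($8,107.00 − $7,000.00) = $651.90 + 19.45% × $1,107.00 = $867.21
Social Insurance: 5.62% × $8,977.00 = $504.51
Solidarity Surcharge: 8% × $8,977.00 = $718.16
Workforce Levy: 6.2% × $8,977.00 = $556.57
Total: $867.21 + $504.51 + $718.16 + $556.57 = $2,646.45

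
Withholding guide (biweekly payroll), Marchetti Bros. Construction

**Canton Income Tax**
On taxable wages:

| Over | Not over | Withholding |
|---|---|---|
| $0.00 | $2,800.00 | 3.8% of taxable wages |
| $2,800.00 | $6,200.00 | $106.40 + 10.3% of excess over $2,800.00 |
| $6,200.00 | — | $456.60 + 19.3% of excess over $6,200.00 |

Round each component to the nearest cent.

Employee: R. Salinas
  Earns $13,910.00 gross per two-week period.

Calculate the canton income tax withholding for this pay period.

Canton Income Tax: taxable = $13,910.00
  $456.60 + 19.3% × ($13,910.00 − $6,200.00) = $456.60 + 19.3% × $7,710.00 = $1,944.63

$1,944.63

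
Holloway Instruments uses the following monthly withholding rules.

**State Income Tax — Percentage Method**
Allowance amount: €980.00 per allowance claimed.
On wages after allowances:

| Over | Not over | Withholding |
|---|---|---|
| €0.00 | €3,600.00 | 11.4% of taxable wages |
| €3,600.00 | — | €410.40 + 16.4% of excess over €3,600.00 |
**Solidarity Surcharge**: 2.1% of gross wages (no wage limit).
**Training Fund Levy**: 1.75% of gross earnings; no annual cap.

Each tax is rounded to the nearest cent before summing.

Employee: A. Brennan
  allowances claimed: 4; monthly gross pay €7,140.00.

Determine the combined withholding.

State Income Tax: taxable = €7,140.00 − 4×€980.00 = €3,220.00
  11.4% × €3,220.00 = €367.08
Solidarity Surcharge: 2.1% × €7,140.00 = €149.94
Training Fund Levy: 1.75% × €7,140.00 = €124.95
Total: €367.08 + €149.94 + €124.95 = €641.97

€641.97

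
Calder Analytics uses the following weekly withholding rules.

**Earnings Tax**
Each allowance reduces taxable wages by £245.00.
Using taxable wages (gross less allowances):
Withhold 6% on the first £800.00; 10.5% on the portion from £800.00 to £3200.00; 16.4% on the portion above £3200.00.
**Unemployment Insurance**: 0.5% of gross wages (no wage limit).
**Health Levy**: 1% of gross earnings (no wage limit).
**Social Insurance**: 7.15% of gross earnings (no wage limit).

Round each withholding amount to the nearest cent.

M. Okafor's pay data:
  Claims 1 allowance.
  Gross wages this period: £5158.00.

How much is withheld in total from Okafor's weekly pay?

Earnings Tax: taxable = £5158.00 − 1×£245.00 = £4913.00
  £300.00 + 16.4% × (£4913.00 − £3200.00) = £300.00 + 16.4% × £1713.00 = £580.93
Unemployment Insurance: 0.5% × £5158.00 = £25.79
Health Levy: 1% × £5158.00 = £51.58
Social Insurance: 7.15% × £5158.00 = £368.80
Total: £580.93 + £25.79 + £51.58 + £368.80 = £1027.10

£1027.10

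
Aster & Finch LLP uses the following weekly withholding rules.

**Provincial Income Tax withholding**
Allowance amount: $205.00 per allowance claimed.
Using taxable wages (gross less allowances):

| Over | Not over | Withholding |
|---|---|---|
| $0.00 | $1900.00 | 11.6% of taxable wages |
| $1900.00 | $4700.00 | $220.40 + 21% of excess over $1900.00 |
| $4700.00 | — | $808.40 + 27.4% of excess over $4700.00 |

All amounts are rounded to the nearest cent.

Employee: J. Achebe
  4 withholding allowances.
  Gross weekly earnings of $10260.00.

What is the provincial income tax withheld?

Provincial Income Tax: taxable = $10260.00 − 4×$205.00 = $9440.00
  $808.40 + 27.4% × ($9440.00 − $4700.00) = $808.40 + 27.4% × $4740.00 = $2107.16

$2107.16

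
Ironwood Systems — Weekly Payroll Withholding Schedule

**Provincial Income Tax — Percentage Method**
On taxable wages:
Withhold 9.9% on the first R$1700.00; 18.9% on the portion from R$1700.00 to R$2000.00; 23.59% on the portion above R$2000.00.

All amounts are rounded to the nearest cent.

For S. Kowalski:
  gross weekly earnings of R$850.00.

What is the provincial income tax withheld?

Provincial Income Tax: taxable = R$850.00
  9.9% × R$850.00 = R$84.15

R$84.15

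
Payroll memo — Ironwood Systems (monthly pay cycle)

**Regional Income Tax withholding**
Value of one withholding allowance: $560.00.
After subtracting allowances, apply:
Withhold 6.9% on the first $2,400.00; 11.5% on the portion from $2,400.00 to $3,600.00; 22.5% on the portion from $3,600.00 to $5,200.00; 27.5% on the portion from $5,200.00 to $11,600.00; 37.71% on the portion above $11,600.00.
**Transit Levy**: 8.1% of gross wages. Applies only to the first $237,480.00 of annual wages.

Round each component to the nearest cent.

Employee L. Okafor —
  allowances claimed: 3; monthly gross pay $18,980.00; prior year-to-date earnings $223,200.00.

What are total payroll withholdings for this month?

Regional Income Tax: taxable = $18,980.00 − 3×$560.00 = $17,300.00
  $2,423.60 + 37.71% × ($17,300.00 − $11,600.00) = $2,423.60 + 37.71% × $5,700.00 = $4,573.07
Transit Levy: cap $237,480.00 − YTD $223,200.00 = $14,280.00 subject; 8.1% × $14,280.00 = $1,156.68
Total: $4,573.07 + $1,156.68 = $5,729.75

$5,729.75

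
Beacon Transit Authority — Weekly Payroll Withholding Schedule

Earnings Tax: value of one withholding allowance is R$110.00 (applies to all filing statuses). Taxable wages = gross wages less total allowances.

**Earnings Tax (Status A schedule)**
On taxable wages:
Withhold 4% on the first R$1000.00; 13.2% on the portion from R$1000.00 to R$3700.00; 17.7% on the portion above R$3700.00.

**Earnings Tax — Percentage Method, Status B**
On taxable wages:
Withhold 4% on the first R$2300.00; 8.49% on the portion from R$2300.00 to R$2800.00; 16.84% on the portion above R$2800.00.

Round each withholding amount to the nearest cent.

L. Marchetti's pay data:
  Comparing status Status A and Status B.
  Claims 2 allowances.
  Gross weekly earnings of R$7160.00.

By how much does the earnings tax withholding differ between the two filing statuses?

Earnings Tax (Status A): taxable = R$7160.00 − 2×R$110.00 = R$6940.00
  R$396.40 + 17.7% × (R$6940.00 − R$3700.00) = R$396.40 + 17.7% × R$3240.00 = R$969.88
Earnings Tax (Status B): taxable = R$7160.00 − 2×R$110.00 = R$6940.00
  R$134.45 + 16.84% × (R$6940.00 − R$2800.00) = R$134.45 + 16.84% × R$4140.00 = R$831.63
Difference: |R$969.88 − R$831.63| = R$138.25 (higher under Status A)

R$138.25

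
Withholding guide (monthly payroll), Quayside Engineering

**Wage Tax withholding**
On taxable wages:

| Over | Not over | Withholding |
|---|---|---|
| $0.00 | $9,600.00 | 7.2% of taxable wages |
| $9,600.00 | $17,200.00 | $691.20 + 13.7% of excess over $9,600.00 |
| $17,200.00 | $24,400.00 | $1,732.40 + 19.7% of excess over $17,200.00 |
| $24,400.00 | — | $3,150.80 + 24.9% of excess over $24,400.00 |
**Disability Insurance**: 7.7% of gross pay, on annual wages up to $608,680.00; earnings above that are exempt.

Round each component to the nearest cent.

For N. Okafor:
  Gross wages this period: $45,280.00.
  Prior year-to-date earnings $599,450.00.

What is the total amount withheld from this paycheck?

$9,060.63

Wage Tax: taxable = $45,280.00
  $3,150.80 + 24.9% × ($45,280.00 − $24,400.00) = $3,150.80 + 24.9% × $20,880.00 = $8,349.92
Disability Insurance: cap $608,680.00 − YTD $599,450.00 = $9,230.00 subject; 7.7% × $9,230.00 = $710.71
Total: $8,349.92 + $710.71 = $9,060.63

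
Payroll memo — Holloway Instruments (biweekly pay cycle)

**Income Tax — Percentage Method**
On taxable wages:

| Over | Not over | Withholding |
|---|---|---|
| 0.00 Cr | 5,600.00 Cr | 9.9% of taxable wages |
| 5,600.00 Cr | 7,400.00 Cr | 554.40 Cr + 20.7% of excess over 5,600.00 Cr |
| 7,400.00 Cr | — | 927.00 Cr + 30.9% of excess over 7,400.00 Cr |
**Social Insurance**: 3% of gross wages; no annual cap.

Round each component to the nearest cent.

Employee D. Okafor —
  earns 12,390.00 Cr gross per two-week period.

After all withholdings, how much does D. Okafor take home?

9,549.39 Cr

Income Tax: taxable = 12,390.00 Cr
  927.00 Cr + 30.9% × (12,390.00 Cr − 7,400.00 Cr) = 927.00 Cr + 30.9% × 4,990.00 Cr = 2,468.91 Cr
Social Insurance: 3% × 12,390.00 Cr = 371.70 Cr
Total withheld: 2,468.91 Cr + 371.70 Cr = 2,840.61 Cr
Net pay: 12,390.00 Cr − 2,840.61 Cr = 9,549.39 Cr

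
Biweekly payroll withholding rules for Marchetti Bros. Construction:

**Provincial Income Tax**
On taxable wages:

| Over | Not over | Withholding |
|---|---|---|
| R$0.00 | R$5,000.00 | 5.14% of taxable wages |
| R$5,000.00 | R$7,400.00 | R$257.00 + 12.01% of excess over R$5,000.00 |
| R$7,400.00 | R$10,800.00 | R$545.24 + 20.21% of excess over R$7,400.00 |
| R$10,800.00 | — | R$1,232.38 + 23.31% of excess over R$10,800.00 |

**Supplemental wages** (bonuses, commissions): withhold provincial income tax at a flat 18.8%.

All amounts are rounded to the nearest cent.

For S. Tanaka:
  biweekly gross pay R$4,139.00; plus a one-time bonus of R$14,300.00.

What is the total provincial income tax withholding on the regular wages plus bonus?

Provincial Income Tax: taxable = R$4,139.00
  5.14% × R$4,139.00 = R$212.74
Supplemental (18.8% flat on bonus): 18.8% × R$14,300.00 = R$2,688.40
Total provincial income tax: R$212.74 + R$2,688.40 = R$2,901.14

R$2,901.14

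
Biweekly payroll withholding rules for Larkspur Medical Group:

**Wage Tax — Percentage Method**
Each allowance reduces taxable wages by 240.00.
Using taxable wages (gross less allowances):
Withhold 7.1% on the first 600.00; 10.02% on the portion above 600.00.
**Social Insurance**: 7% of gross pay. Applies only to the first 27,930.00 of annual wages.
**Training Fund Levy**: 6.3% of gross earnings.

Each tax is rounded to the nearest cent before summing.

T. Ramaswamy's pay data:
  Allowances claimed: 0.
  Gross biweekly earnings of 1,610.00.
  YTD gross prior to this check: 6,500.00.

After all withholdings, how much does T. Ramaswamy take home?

1,252.07

Wage Tax: taxable = 1,610.00
  42.60 + 10.02% × (1,610.00 − 600.00) = 42.60 + 10.02% × 1,010.00 = 143.80
Social Insurance: 7% × 1,610.00 = 112.70
Training Fund Levy: 6.3% × 1,610.00 = 101.43
Total withheld: 143.80 + 112.70 + 101.43 = 357.93
Net pay: 1,610.00 − 357.93 = 1,252.07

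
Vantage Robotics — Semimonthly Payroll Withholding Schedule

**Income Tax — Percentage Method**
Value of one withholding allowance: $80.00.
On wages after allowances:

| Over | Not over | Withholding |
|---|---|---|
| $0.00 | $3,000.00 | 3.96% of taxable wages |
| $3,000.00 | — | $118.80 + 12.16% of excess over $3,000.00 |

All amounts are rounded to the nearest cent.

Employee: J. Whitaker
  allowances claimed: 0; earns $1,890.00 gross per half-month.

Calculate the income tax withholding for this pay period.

$74.84

Income Tax: taxable = $1,890.00
  3.96% × $1,890.00 = $74.84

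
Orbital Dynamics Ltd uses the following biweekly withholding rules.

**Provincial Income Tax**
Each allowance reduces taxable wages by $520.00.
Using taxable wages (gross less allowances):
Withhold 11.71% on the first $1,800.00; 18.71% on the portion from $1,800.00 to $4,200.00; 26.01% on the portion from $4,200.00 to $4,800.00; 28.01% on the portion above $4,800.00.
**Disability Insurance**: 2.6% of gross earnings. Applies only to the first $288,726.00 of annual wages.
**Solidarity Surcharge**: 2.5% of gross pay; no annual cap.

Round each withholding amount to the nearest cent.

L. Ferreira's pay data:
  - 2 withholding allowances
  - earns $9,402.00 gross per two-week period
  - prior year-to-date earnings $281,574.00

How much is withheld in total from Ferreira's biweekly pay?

$2,234.60

Provincial Income Tax: taxable = $9,402.00 − 2×$520.00 = $8,362.00
  $815.88 + 28.01% × ($8,362.00 − $4,800.00) = $815.88 + 28.01% × $3,562.00 = $1,813.60
Disability Insurance: cap $288,726.00 − YTD $281,574.00 = $7,152.00 subject; 2.6% × $7,152.00 = $185.95
Solidarity Surcharge: 2.5% × $9,402.00 = $235.05
Total: $1,813.60 + $185.95 + $235.05 = $2,234.60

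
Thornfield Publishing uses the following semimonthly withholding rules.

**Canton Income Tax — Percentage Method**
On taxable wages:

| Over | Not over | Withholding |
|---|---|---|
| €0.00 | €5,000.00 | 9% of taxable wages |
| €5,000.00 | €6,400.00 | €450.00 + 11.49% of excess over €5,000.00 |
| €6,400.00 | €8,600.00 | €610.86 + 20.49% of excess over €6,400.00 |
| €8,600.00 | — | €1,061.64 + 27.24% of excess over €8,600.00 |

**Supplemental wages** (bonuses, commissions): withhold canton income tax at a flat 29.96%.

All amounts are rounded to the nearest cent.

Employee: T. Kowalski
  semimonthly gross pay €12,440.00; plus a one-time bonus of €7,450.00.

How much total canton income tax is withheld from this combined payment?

Canton Income Tax: taxable = €12,440.00
  €1,061.64 + 27.24% × (€12,440.00 − €8,600.00) = €1,061.64 + 27.24% × €3,840.00 = €2,107.66
Supplemental (29.96% flat on bonus): 29.96% × €7,450.00 = €2,232.02
Total canton income tax: €2,107.66 + €2,232.02 = €4,339.68

€4,339.68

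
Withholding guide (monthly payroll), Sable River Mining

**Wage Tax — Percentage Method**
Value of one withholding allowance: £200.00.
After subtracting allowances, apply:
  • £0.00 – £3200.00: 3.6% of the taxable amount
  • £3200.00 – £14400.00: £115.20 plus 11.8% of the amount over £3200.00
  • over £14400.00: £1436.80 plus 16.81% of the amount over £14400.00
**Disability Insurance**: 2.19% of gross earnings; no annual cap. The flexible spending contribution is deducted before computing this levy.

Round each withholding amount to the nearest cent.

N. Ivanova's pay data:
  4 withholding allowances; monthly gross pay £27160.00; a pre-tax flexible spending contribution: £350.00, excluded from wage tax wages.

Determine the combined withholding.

£3975.58

Wage Tax: taxable = £27160.00 − £350.00 − 4×£200.00 = £26010.00
  £1436.80 + 16.81% × (£26010.00 − £14400.00) = £1436.80 + 16.81% × £11610.00 = £3388.44
Disability Insurance: 2.19% × £26810.00 = £587.14
Total: £3388.44 + £587.14 = £3975.58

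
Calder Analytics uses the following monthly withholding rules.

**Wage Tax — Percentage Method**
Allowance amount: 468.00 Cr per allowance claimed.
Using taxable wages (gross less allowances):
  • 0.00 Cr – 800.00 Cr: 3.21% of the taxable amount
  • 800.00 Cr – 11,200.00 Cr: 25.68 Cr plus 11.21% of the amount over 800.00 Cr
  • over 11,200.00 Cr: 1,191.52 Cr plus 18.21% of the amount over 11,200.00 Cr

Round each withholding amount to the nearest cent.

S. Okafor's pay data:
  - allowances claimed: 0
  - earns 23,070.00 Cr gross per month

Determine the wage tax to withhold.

3,353.05 Cr

Wage Tax: taxable = 23,070.00 Cr
  1,191.52 Cr + 18.21% × (23,070.00 Cr − 11,200.00 Cr) = 1,191.52 Cr + 18.21% × 11,870.00 Cr = 3,353.05 Cr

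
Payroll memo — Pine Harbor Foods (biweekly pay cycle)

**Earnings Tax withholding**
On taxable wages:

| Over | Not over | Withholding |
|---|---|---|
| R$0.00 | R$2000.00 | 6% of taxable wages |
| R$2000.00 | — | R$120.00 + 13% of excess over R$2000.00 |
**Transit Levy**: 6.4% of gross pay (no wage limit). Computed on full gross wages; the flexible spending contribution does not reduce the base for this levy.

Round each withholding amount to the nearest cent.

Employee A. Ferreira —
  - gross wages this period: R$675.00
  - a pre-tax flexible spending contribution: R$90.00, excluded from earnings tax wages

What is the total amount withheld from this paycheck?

R$78.30

Earnings Tax: taxable = R$675.00 − R$90.00 = R$585.00
  6% × R$585.00 = R$35.10
Transit Levy: 6.4% × R$675.00 = R$43.20
Total: R$35.10 + R$43.20 = R$78.30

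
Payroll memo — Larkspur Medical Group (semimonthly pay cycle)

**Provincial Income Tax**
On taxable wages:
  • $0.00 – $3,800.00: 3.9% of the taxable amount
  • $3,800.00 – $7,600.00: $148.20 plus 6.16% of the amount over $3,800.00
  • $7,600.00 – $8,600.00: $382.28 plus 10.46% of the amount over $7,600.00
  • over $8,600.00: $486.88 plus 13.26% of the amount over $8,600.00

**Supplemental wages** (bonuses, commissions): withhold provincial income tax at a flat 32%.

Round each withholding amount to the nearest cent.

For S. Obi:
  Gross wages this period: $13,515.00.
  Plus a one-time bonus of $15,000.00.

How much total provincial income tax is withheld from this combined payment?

$5,938.61

Provincial Income Tax: taxable = $13,515.00
  $486.88 + 13.26% × ($13,515.00 − $8,600.00) = $486.88 + 13.26% × $4,915.00 = $1,138.61
Supplemental (32% flat on bonus): 32% × $15,000.00 = $4,800.00
Total provincial income tax: $1,138.61 + $4,800.00 = $5,938.61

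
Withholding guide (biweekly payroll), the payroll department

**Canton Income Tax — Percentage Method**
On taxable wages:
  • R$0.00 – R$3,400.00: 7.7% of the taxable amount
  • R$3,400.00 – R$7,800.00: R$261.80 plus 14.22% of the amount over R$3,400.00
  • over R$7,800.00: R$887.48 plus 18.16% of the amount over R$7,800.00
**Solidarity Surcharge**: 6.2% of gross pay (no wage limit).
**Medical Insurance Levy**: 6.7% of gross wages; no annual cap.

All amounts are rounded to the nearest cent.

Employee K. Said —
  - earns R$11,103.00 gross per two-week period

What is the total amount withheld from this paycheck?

R$2,919.59

Canton Income Tax: taxable = R$11,103.00
  R$887.48 + 18.16% × (R$11,103.00 − R$7,800.00) = R$887.48 + 18.16% × R$3,303.00 = R$1,487.30
Solidarity Surcharge: 6.2% × R$11,103.00 = R$688.39
Medical Insurance Levy: 6.7% × R$11,103.00 = R$743.90
Total: R$1,487.30 + R$688.39 + R$743.90 = R$2,919.59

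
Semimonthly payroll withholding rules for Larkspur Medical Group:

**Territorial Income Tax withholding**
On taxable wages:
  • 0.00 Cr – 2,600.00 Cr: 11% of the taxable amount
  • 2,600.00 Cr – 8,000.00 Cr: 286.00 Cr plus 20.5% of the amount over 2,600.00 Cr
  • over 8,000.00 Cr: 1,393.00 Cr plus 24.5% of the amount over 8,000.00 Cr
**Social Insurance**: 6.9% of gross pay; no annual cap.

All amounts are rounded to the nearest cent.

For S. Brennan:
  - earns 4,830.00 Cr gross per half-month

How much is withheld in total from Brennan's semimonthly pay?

Territorial Income Tax: taxable = 4,830.00 Cr
  286.00 Cr + 20.5% × (4,830.00 Cr − 2,600.00 Cr) = 286.00 Cr + 20.5% × 2,230.00 Cr = 743.15 Cr
Social Insurance: 6.9% × 4,830.00 Cr = 333.27 Cr
Total: 743.15 Cr + 333.27 Cr = 1,076.42 Cr

1,076.42 Cr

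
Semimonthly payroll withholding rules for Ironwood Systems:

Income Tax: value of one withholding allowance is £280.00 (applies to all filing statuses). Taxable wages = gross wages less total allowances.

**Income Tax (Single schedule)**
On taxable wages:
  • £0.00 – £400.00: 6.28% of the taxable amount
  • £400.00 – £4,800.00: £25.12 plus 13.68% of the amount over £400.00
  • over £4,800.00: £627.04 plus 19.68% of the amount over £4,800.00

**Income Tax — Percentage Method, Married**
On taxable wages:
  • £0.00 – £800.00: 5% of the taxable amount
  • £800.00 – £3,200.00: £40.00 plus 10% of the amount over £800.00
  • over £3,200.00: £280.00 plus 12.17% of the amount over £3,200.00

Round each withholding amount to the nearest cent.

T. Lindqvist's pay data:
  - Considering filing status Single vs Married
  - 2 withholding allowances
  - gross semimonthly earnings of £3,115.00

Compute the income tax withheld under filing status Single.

£319.92

Income Tax (Single): taxable = £3,115.00 − 2×£280.00 = £2,555.00
  £25.12 + 13.68% × (£2,555.00 − £400.00) = £25.12 + 13.68% × £2,155.00 = £319.92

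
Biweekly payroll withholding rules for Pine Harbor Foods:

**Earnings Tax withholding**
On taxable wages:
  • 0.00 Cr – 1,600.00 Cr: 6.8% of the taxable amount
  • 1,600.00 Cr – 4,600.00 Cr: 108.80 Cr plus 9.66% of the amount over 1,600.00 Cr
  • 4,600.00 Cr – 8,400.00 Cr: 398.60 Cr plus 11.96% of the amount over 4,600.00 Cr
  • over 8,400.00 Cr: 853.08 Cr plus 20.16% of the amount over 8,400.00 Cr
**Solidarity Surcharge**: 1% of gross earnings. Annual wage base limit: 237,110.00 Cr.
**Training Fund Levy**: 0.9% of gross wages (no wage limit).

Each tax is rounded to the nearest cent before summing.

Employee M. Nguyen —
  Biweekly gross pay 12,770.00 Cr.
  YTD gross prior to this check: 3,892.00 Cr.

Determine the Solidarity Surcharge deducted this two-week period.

Solidarity Surcharge: 1% × 12,770.00 Cr = 127.70 Cr

127.70 Cr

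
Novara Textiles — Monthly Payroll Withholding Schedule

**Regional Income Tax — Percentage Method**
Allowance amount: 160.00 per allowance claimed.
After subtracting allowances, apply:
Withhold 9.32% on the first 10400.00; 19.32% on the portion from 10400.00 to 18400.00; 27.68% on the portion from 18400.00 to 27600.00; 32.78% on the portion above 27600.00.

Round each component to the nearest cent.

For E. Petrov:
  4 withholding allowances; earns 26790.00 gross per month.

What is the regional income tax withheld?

Regional Income Tax: taxable = 26790.00 − 4×160.00 = 26150.00
  2514.88 + 27.68% × (26150.00 − 18400.00) = 2514.88 + 27.68% × 7750.00 = 4660.08

4660.08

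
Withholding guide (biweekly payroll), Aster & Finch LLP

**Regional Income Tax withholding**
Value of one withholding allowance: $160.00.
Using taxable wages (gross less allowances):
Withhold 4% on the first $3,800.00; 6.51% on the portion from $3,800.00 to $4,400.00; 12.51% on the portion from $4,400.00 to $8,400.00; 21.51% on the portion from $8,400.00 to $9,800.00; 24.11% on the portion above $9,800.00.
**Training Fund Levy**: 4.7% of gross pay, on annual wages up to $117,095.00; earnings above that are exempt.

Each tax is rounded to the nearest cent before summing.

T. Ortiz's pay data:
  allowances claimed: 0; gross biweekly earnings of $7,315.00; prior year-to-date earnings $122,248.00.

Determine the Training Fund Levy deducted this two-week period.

$0.00

Training Fund Levy: YTD $122,248.00 ≥ cap $117,095.00 → $0.00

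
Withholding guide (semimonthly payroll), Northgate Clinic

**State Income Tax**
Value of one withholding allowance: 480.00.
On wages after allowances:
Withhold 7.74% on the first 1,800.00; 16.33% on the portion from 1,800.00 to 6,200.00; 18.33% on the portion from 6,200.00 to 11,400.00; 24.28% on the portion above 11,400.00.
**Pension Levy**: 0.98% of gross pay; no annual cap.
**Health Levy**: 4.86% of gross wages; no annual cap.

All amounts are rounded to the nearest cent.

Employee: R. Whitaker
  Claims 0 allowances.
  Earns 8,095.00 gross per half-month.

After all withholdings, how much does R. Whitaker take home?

6,417.06

State Income Tax: taxable = 8,095.00
  857.84 + 18.33% × (8,095.00 − 6,200.00) = 857.84 + 18.33% × 1,895.00 = 1,205.19
Pension Levy: 0.98% × 8,095.00 = 79.33
Health Levy: 4.86% × 8,095.00 = 393.42
Total withheld: 1,205.19 + 79.33 + 393.42 = 1,677.94
Net pay: 8,095.00 − 1,677.94 = 6,417.06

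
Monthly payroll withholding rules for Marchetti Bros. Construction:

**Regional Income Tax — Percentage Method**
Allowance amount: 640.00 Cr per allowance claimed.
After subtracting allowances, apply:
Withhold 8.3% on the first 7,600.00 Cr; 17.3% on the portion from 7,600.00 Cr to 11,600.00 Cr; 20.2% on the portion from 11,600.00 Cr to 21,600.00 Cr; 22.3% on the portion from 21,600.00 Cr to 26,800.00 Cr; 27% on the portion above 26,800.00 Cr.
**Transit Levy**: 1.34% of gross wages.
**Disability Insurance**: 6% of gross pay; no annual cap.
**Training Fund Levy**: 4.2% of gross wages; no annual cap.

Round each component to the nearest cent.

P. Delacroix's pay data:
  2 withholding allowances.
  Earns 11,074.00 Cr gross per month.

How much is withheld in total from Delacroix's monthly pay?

2,288.30 Cr

Regional Income Tax: taxable = 11,074.00 Cr − 2×640.00 Cr = 9,794.00 Cr
  630.80 Cr + 17.3% × (9,794.00 Cr − 7,600.00 Cr) = 630.80 Cr + 17.3% × 2,194.00 Cr = 1,010.36 Cr
Transit Levy: 1.34% × 11,074.00 Cr = 148.39 Cr
Disability Insurance: 6% × 11,074.00 Cr = 664.44 Cr
Training Fund Levy: 4.2% × 11,074.00 Cr = 465.11 Cr
Total: 1,010.36 Cr + 148.39 Cr + 664.44 Cr + 465.11 Cr = 2,288.30 Cr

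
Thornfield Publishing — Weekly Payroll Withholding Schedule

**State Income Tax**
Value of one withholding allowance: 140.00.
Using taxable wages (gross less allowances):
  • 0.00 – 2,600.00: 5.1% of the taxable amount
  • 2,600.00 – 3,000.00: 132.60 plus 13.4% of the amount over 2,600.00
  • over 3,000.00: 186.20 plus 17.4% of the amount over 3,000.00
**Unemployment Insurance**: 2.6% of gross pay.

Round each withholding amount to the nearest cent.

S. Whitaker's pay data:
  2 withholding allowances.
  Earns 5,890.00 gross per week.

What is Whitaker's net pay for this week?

State Income Tax: taxable = 5,890.00 − 2×140.00 = 5,610.00
  186.20 + 17.4% × (5,610.00 − 3,000.00) = 186.20 + 17.4% × 2,610.00 = 640.34
Unemployment Insurance: 2.6% × 5,890.00 = 153.14
Total withheld: 640.34 + 153.14 = 793.48
Net pay: 5,890.00 − 793.48 = 5,096.52

5,096.52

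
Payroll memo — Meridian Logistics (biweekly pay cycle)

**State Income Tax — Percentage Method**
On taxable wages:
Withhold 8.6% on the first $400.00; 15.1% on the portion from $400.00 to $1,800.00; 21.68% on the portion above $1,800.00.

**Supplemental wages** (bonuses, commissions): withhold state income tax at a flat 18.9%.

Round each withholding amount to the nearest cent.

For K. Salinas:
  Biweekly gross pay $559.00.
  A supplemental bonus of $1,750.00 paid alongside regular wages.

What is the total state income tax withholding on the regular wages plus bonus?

$389.16

State Income Tax: taxable = $559.00
  $34.40 + 15.1% × ($559.00 − $400.00) = $34.40 + 15.1% × $159.00 = $58.41
Supplemental (18.9% flat on bonus): 18.9% × $1,750.00 = $330.75
Total state income tax: $58.41 + $330.75 = $389.16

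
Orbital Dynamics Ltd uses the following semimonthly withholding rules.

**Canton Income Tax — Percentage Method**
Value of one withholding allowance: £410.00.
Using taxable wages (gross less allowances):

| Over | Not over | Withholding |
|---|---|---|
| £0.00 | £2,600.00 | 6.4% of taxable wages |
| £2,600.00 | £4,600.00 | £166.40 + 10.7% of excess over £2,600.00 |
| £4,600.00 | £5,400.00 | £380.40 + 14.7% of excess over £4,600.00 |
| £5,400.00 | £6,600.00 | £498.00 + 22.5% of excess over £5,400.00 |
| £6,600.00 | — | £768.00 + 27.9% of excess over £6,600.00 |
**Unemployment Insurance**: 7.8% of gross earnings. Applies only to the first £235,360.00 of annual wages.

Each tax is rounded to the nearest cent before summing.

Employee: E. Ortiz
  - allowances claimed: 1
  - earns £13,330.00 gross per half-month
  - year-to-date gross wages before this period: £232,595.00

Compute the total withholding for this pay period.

£2,746.95

Canton Income Tax: taxable = £13,330.00 − 1×£410.00 = £12,920.00
  £768.00 + 27.9% × (£12,920.00 − £6,600.00) = £768.00 + 27.9% × £6,320.00 = £2,531.28
Unemployment Insurance: cap £235,360.00 − YTD £232,595.00 = £2,765.00 subject; 7.8% × £2,765.00 = £215.67
Total: £2,531.28 + £215.67 = £2,746.95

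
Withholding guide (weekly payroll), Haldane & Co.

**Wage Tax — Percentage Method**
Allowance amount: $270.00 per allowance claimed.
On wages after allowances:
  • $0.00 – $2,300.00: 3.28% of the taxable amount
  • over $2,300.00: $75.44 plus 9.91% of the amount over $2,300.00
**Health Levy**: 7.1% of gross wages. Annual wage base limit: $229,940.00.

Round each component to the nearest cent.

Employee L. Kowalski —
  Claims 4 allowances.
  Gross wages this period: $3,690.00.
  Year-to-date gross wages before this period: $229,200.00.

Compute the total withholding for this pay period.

$158.70

Wage Tax: taxable = $3,690.00 − 4×$270.00 = $2,610.00
  $75.44 + 9.91% × ($2,610.00 − $2,300.00) = $75.44 + 9.91% × $310.00 = $106.16
Health Levy: cap $229,940.00 − YTD $229,200.00 = $740.00 subject; 7.1% × $740.00 = $52.54
Total: $106.16 + $52.54 = $158.70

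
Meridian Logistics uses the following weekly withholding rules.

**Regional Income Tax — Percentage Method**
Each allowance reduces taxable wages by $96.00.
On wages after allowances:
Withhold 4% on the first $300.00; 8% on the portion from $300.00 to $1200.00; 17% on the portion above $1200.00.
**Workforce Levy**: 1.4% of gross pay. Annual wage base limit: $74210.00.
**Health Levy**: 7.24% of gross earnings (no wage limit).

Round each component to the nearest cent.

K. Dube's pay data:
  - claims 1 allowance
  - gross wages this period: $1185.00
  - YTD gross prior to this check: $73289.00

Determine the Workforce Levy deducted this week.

$12.89

Workforce Levy: cap $74210.00 − YTD $73289.00 = $921.00 subject; 1.4% × $921.00 = $12.89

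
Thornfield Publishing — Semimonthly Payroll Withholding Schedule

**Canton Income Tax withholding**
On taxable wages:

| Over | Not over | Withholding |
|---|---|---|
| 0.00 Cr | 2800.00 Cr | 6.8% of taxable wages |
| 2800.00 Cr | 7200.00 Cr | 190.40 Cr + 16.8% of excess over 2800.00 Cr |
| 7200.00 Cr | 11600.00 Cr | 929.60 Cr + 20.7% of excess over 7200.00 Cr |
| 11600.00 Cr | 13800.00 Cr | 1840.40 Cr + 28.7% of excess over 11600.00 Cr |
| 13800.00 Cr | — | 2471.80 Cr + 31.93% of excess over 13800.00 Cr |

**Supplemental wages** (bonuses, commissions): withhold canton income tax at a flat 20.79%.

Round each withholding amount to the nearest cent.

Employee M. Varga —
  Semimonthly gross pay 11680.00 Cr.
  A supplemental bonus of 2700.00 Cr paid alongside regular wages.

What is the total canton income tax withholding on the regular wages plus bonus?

2424.69 Cr

Canton Income Tax: taxable = 11680.00 Cr
  1840.40 Cr + 28.7% × (11680.00 Cr − 11600.00 Cr) = 1840.40 Cr + 28.7% × 80.00 Cr = 1863.36 Cr
Supplemental (20.79% flat on bonus): 20.79% × 2700.00 Cr = 561.33 Cr
Total canton income tax: 1863.36 Cr + 561.33 Cr = 2424.69 Cr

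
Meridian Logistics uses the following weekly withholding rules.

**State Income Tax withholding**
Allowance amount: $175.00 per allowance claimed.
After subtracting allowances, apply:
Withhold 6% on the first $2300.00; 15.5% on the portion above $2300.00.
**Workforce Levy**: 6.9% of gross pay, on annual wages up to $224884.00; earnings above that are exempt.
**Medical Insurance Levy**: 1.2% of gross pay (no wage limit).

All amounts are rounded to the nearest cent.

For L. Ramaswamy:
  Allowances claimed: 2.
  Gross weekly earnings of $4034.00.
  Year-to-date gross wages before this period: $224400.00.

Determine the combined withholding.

$434.33

State Income Tax: taxable = $4034.00 − 2×$175.00 = $3684.00
  $138.00 + 15.5% × ($3684.00 − $2300.00) = $138.00 + 15.5% × $1384.00 = $352.52
Workforce Levy: cap $224884.00 − YTD $224400.00 = $484.00 subject; 6.9% × $484.00 = $33.40
Medical Insurance Levy: 1.2% × $4034.00 = $48.41
Total: $352.52 + $33.40 + $48.41 = $434.33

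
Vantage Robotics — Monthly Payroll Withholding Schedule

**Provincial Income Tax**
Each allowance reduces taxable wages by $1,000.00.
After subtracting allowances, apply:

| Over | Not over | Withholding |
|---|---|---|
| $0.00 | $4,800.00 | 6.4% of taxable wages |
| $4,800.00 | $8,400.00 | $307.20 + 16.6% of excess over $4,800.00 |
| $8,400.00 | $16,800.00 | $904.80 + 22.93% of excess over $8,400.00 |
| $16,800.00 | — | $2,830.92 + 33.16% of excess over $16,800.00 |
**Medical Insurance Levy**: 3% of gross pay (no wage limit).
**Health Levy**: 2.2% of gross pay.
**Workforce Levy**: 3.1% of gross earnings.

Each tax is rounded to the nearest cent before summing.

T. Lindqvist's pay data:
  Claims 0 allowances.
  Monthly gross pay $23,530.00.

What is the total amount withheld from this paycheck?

Provincial Income Tax: taxable = $23,530.00
  $2,830.92 + 33.16% × ($23,530.00 − $16,800.00) = $2,830.92 + 33.16% × $6,730.00 = $5,062.59
Medical Insurance Levy: 3% × $23,530.00 = $705.90
Health Levy: 2.2% × $23,530.00 = $517.66
Workforce Levy: 3.1% × $23,530.00 = $729.43
Total: $5,062.59 + $705.90 + $517.66 + $729.43 = $7,015.58

$7,015.58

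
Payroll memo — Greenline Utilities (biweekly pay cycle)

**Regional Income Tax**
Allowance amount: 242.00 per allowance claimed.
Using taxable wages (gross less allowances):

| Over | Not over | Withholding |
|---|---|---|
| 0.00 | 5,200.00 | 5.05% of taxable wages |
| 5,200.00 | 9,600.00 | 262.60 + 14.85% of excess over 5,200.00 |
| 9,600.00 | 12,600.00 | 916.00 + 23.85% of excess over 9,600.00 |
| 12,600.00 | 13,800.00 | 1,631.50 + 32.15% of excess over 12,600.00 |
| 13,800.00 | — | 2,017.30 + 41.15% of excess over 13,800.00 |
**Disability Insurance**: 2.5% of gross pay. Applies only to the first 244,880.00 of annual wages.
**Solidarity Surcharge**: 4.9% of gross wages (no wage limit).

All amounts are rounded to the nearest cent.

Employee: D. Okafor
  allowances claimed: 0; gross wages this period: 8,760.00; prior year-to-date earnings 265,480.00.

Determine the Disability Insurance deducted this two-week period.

Disability Insurance: YTD 265,480.00 ≥ cap 244,880.00 → 0.00

0.00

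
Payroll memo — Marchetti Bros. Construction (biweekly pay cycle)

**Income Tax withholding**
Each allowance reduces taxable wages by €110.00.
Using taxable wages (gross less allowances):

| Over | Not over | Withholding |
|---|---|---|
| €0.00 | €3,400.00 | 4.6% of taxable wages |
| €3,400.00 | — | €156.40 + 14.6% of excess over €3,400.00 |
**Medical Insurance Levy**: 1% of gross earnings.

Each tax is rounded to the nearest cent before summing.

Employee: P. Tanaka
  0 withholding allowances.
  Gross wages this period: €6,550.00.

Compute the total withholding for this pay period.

€681.80

Income Tax: taxable = €6,550.00
  €156.40 + 14.6% × (€6,550.00 − €3,400.00) = €156.40 + 14.6% × €3,150.00 = €616.30
Medical Insurance Levy: 1% × €6,550.00 = €65.50
Total: €616.30 + €65.50 = €681.80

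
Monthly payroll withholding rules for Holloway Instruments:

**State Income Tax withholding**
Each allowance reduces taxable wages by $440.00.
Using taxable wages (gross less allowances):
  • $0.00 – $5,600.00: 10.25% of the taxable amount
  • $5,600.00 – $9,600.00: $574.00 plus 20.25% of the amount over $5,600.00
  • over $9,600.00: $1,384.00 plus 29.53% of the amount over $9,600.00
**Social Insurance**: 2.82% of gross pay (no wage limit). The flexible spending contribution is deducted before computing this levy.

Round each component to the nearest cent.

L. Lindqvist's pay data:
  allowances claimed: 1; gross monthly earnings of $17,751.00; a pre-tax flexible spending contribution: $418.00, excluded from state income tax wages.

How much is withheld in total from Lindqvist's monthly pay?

State Income Tax: taxable = $17,751.00 − $418.00 − 1×$440.00 = $16,893.00
  $1,384.00 + 29.53% × ($16,893.00 − $9,600.00) = $1,384.00 + 29.53% × $7,293.00 = $3,537.62
Social Insurance: 2.82% × $17,333.00 = $488.79
Total: $3,537.62 + $488.79 = $4,026.41

$4,026.41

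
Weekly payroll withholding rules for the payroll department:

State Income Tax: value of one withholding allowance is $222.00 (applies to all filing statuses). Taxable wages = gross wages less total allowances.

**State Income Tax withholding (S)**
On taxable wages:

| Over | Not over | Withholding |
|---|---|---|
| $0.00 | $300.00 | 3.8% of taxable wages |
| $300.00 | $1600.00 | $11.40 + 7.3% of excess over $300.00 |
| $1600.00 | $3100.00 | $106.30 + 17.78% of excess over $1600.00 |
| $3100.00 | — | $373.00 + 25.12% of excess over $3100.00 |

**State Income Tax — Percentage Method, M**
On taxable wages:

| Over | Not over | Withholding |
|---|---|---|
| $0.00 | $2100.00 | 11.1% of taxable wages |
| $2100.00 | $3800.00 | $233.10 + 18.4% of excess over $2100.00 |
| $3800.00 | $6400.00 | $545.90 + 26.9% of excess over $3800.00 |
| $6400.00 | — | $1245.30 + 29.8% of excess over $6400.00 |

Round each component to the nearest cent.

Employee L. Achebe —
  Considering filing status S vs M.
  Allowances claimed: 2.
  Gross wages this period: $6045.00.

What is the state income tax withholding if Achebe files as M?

$1030.37

State Income Tax (M): taxable = $6045.00 − 2×$222.00 = $5601.00
  $545.90 + 26.9% × ($5601.00 − $3800.00) = $545.90 + 26.9% × $1801.00 = $1030.37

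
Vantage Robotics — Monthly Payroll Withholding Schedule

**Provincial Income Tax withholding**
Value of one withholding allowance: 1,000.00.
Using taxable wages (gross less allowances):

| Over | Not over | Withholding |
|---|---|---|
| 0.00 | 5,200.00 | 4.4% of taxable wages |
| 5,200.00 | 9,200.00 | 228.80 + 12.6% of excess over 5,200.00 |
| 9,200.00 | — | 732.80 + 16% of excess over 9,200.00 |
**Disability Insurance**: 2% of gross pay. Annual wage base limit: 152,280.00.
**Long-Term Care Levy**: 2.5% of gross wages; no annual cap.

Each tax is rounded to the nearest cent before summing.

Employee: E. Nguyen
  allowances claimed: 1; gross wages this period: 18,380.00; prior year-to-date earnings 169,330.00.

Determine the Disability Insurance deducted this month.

0.00

Disability Insurance: YTD 169,330.00 ≥ cap 152,280.00 → 0.00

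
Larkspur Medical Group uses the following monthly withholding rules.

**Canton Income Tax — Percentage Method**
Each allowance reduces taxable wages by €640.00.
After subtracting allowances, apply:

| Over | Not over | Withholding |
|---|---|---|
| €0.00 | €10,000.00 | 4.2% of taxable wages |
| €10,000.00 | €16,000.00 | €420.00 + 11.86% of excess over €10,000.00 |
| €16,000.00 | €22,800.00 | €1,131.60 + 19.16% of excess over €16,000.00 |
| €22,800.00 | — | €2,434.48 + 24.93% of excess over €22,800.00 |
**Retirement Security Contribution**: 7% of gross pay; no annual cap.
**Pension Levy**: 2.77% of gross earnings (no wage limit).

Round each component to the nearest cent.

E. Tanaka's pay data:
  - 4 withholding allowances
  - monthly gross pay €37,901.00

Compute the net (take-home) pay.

Canton Income Tax: taxable = €37,901.00 − 4×€640.00 = €35,341.00
  €2,434.48 + 24.93% × (€35,341.00 − €22,800.00) = €2,434.48 + 24.93% × €12,541.00 = €5,560.95
Retirement Security Contribution: 7% × €37,901.00 = €2,653.07
Pension Levy: 2.77% × €37,901.00 = €1,049.86
Total withheld: €5,560.95 + €2,653.07 + €1,049.86 = €9,263.88
Net pay: €37,901.00 − €9,263.88 = €28,637.12

€28,637.12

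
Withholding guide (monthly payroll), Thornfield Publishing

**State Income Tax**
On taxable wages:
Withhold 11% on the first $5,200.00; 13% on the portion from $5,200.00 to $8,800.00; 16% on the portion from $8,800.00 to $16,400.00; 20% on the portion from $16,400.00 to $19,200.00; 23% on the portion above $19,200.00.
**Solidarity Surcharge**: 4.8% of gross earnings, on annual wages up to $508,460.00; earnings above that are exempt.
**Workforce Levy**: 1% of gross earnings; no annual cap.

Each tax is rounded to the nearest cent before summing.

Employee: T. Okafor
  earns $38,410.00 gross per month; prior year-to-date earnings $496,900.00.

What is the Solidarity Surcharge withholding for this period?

Solidarity Surcharge: cap $508,460.00 − YTD $496,900.00 = $11,560.00 subject; 4.8% × $11,560.00 = $554.88

$554.88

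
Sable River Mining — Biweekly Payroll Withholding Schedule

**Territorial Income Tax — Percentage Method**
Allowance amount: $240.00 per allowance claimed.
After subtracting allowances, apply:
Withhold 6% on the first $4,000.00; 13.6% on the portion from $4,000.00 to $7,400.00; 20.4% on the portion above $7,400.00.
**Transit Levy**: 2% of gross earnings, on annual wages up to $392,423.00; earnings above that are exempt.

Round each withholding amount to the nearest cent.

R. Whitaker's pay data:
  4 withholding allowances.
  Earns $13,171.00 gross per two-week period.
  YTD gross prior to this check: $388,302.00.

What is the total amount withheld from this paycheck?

$1,766.26

Territorial Income Tax: taxable = $13,171.00 − 4×$240.00 = $12,211.00
  $702.40 + 20.4% × ($12,211.00 − $7,400.00) = $702.40 + 20.4% × $4,811.00 = $1,683.84
Transit Levy: cap $392,423.00 − YTD $388,302.00 = $4,121.00 subject; 2% × $4,121.00 = $82.42
Total: $1,683.84 + $82.42 = $1,766.26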